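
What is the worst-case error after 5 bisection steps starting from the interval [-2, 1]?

Bisection error bound: |error| ≤ (b-a)/2^n
|error| ≤ (1 - (-2))/2^5 = 3/2^5
|error| ≤ 0.0937500000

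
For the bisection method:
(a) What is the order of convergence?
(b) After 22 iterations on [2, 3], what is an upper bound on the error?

(a) Bisection has linear (order 1) convergence; the error is halved each step.

(b) Error bound = (b-a)/2^n = (3 - 2)/2^{22}
    = 1/2^{22}

(a) 1 (linear); (b) error ≤ 2.38e-07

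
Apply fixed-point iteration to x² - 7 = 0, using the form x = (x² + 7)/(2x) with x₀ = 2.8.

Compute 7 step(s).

Equation: x² - 7 = 0
Fixed-point form: x = (x² + 7)/(2x)
x₀ = 2.8

x_1 = g(2.800000) = 2.650000
x_2 = g(2.650000) = 2.645755
x_3 = g(2.645755) = 2.645751
x_4 = g(2.645751) = 2.645751
x_5 = g(2.645751) = 2.645751
x_6 = g(2.645751) = 2.645751
x_7 = g(2.645751) = 2.645751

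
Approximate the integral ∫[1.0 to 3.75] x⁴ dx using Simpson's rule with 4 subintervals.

f(x) = x⁴
a = 1.0, b = 3.75, n = 4
h = (b - a)/n = 0.687500

Simpson's rule: (h/3)[f(x₀) + 4f(x₁) + 2f(x₂) + ... + f(xₙ)]

x_0 = 1.0000, f(x_0) = 1.000000, coefficient = 1
x_1 = 1.6875, f(x_1) = 8.109146, coefficient = 4
x_2 = 2.3750, f(x_2) = 31.816650, coefficient = 2
x_3 = 3.0625, f(x_3) = 87.963882, coefficient = 4
x_4 = 3.7500, f(x_4) = 197.753906, coefficient = 1

I ≈ (0.687500/3) × 646.679321 = 148.197344
Exact value: 148.115430
Error: 0.081915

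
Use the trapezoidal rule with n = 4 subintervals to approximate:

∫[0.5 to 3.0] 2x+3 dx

f(x) = 2x+3
a = 0.5, b = 3.0, n = 4
h = (b - a)/n = 0.625000

Trapezoidal rule: (h/2)[f(x₀) + 2f(x₁) + 2f(x₂) + ... + f(xₙ)]

x_0 = 0.5000, f(x_0) = 4.000000, coefficient = 1
x_1 = 1.1250, f(x_1) = 5.250000, coefficient = 2
x_2 = 1.7500, f(x_2) = 6.500000, coefficient = 2
x_3 = 2.3750, f(x_3) = 7.750000, coefficient = 2
x_4 = 3.0000, f(x_4) = 9.000000, coefficient = 1

I ≈ (0.625000/2) × 52.000000 = 16.250000
Exact value: 16.250000
Error: 0.000000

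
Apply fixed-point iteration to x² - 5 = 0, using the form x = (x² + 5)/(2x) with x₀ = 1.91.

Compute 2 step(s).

Equation: x² - 5 = 0
Fixed-point form: x = (x² + 5)/(2x)
x₀ = 1.91

x_1 = g(1.910000) = 2.263901
x_2 = g(2.263901) = 2.236239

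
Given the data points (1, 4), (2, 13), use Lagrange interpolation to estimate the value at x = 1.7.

Lagrange interpolation formula:
P(x) = Σ yᵢ × Lᵢ(x)
where Lᵢ(x) = Π_{j≠i} (x - xⱼ)/(xᵢ - xⱼ)

L_0(1.7) = (1.7 - 2)/(1 - 2) = 0.300000
L_1(1.7) = (1.7 - 1)/(2 - 1) = 0.700000

P(1.7) = 4×L_0(1.7) + 13×L_1(1.7)
P(1.7) = 10.300000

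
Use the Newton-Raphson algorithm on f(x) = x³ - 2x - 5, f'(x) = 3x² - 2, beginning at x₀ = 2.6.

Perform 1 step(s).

f(x) = x³ - 2x - 5
f'(x) = 3x² - 2
x₀ = 2.6

Newton-Raphson formula: x_{n+1} = x_n - f(x_n)/f'(x_n)

Iteration 1:
  f(2.600000) = 7.376000
  f'(2.600000) = 18.280000
  x_1 = 2.600000 - 7.376000/18.280000 = 2.196499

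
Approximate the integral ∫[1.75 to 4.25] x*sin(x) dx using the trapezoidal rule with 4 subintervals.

f(x) = x*sin(x)
a = 1.75, b = 4.25, n = 4
h = (b - a)/n = 0.625000

Trapezoidal rule: (h/2)[f(x₀) + 2f(x₁) + 2f(x₂) + ... + f(xₙ)]

x_0 = 1.7500, f(x_0) = 1.721975, coefficient = 1
x_1 = 2.3750, f(x_1) = 1.647502, coefficient = 2
x_2 = 3.0000, f(x_2) = 0.423360, coefficient = 2
x_3 = 3.6250, f(x_3) = -1.684896, coefficient = 2
x_4 = 4.2500, f(x_4) = -3.803705, coefficient = 1

I ≈ (0.625000/2) × -1.309797 = -0.409311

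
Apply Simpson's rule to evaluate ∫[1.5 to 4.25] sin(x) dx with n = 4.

f(x) = sin(x)
a = 1.5, b = 4.25, n = 4
h = (b - a)/n = 0.687500

Simpson's rule: (h/3)[f(x₀) + 4f(x₁) + 2f(x₂) + ... + f(xₙ)]

x_0 = 1.5000, f(x_0) = 0.997495, coefficient = 1
x_1 = 2.1875, f(x_1) = 0.815789, coefficient = 4
x_2 = 2.8750, f(x_2) = 0.263446, coefficient = 2
x_3 = 3.5625, f(x_3) = -0.408589, coefficient = 4
x_4 = 4.2500, f(x_4) = -0.894989, coefficient = 1

I ≈ (0.687500/3) × 2.258200 = 0.517504
Exact value: 0.516825
Error: 0.000679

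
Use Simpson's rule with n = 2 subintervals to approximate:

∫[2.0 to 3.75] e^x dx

f(x) = e^x
a = 2.0, b = 3.75, n = 2
h = (b - a)/n = 0.875000

Simpson's rule: (h/3)[f(x₀) + 4f(x₁) + 2f(x₂) + ... + f(xₙ)]

x_0 = 2.0000, f(x_0) = 7.389056, coefficient = 1
x_1 = 2.8750, f(x_1) = 17.725424, coefficient = 4
x_2 = 3.7500, f(x_2) = 42.521082, coefficient = 1

I ≈ (0.875000/3) × 120.811835 = 35.236785
Exact value: 35.132026
Error: 0.104759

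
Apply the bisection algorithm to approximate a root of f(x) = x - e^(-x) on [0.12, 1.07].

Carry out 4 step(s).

f(x) = x - e^(-x)
Initial interval: [0.12, 1.07]

Iteration 1:
  c_1 = (0.120000 + 1.070000)/2 = 0.595000
  f(c_1) = f(0.595000) = 0.043437
  f(a) × f(c) < 0, new interval: [0.120000, 0.595000]
Iteration 2:
  c_2 = (0.120000 + 0.595000)/2 = 0.357500
  f(c_2) = f(0.357500) = -0.341923
  f(a) × f(c) ≥ 0, new interval: [0.357500, 0.595000]
Iteration 3:
  c_3 = (0.357500 + 0.595000)/2 = 0.476250
  f(c_3) = f(0.476250) = -0.144858
  f(a) × f(c) ≥ 0, new interval: [0.476250, 0.595000]
Iteration 4:
  c_4 = (0.476250 + 0.595000)/2 = 0.535625
  f(c_4) = f(0.535625) = -0.049678
  f(a) × f(c) ≥ 0, new interval: [0.535625, 0.595000]

After 4 iteration(s), the approximation is c_4 = 0.535625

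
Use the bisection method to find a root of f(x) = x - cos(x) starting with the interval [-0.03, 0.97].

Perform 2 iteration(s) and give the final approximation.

f(x) = x - cos(x)
Initial interval: [-0.03, 0.97]

Iteration 1:
  c_1 = (-0.030000 + 0.970000)/2 = 0.470000
  f(c_1) = f(0.470000) = -0.421568
  f(a) × f(c) ≥ 0, new interval: [0.470000, 0.970000]
Iteration 2:
  c_2 = (0.470000 + 0.970000)/2 = 0.720000
  f(c_2) = f(0.720000) = -0.031806
  f(a) × f(c) ≥ 0, new interval: [0.720000, 0.970000]

After 2 iteration(s), the approximation is c_2 = 0.720000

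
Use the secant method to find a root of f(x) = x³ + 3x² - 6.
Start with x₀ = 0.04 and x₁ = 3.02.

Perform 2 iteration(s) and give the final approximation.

f(x) = x³ + 3x² - 6
x₀ = 0.04, x₁ = 3.02

Secant formula: x_{n+1} = x_n - f(x_n)(x_n - x_{n-1})/(f(x_n) - f(x_{n-1}))

Iteration 1:
  f(0.040000) = -5.995136
  f(3.020000) = 48.904808
  x_2 = 3.020000 - 48.904808×(3.020000 - 0.040000)/(48.904808 - (-5.995136))
       = 0.365419
Iteration 2:
  f(3.020000) = 48.904808
  f(0.365419) = -5.550611
  x_3 = 0.365419 - (-5.550611)×(0.365419 - 3.020000)/(-5.550611 - 48.904808)
       = 0.635999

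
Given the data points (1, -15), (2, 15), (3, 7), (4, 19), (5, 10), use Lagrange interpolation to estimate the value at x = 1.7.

Lagrange interpolation formula:
P(x) = Σ yᵢ × Lᵢ(x)
where Lᵢ(x) = Π_{j≠i} (x - xⱼ)/(xᵢ - xⱼ)

L_0(1.7) = (1.7 - 2)/(1 - 2) × (1.7 - 3)/(1 - 3) × (1.7 - 4)/(1 - 4) × (1.7 - 5)/(1 - 5) = 0.123338
L_1(1.7) = (1.7 - 1)/(2 - 1) × (1.7 - 3)/(2 - 3) × (1.7 - 4)/(2 - 4) × (1.7 - 5)/(2 - 5) = 1.151150
L_2(1.7) = (1.7 - 1)/(3 - 1) × (1.7 - 2)/(3 - 2) × (1.7 - 4)/(3 - 4) × (1.7 - 5)/(3 - 5) = -0.398475
L_3(1.7) = (1.7 - 1)/(4 - 1) × (1.7 - 2)/(4 - 2) × (1.7 - 3)/(4 - 3) × (1.7 - 5)/(4 - 5) = 0.150150
L_4(1.7) = (1.7 - 1)/(5 - 1) × (1.7 - 2)/(5 - 2) × (1.7 - 3)/(5 - 3) × (1.7 - 4)/(5 - 4) = -0.026163

P(1.7) = (-15)×L_0(1.7) + 15×L_1(1.7) + 7×L_2(1.7) + 19×L_3(1.7) + 10×L_4(1.7)
P(1.7) = 15.219087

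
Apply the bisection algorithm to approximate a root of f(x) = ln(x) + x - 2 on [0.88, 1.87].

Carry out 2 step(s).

f(x) = ln(x) + x - 2
Initial interval: [0.88, 1.87]

Iteration 1:
  c_1 = (0.880000 + 1.870000)/2 = 1.375000
  f(c_1) = f(1.375000) = -0.306546
  f(a) × f(c) ≥ 0, new interval: [1.375000, 1.870000]
Iteration 2:
  c_2 = (1.375000 + 1.870000)/2 = 1.622500
  f(c_2) = f(1.622500) = 0.106468
  f(a) × f(c) < 0, new interval: [1.375000, 1.622500]

After 2 iteration(s), the approximation is c_2 = 1.622500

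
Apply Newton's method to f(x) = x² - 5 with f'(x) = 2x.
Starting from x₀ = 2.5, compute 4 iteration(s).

f(x) = x² - 5
f'(x) = 2x
x₀ = 2.5

Newton-Raphson formula: x_{n+1} = x_n - f(x_n)/f'(x_n)

Iteration 1:
  f(2.500000) = 1.250000
  f'(2.500000) = 5.000000
  x_1 = 2.500000 - 1.250000/5.000000 = 2.250000
Iteration 2:
  f(2.250000) = 0.062500
  f'(2.250000) = 4.500000
  x_2 = 2.250000 - 0.062500/4.500000 = 2.236111
Iteration 3:
  f(2.236111) = 0.000193
  f'(2.236111) = 4.472222
  x_3 = 2.236111 - 0.000193/4.472222 = 2.236068
Iteration 4:
  f(2.236068) = 0.000000
  f'(2.236068) = 4.472136
  x_4 = 2.236068 - 0.000000/4.472136 = 2.236068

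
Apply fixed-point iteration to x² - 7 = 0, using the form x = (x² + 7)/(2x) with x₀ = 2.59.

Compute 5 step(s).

Equation: x² - 7 = 0
Fixed-point form: x = (x² + 7)/(2x)
x₀ = 2.59

x_1 = g(2.590000) = 2.646351
x_2 = g(2.646351) = 2.645751
x_3 = g(2.645751) = 2.645751
x_4 = g(2.645751) = 2.645751
x_5 = g(2.645751) = 2.645751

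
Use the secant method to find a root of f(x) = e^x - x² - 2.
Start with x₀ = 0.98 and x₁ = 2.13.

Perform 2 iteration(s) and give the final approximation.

f(x) = e^x - x² - 2
x₀ = 0.98, x₁ = 2.13

Secant formula: x_{n+1} = x_n - f(x_n)(x_n - x_{n-1})/(f(x_n) - f(x_{n-1}))

Iteration 1:
  f(0.980000) = -0.295944
  f(2.130000) = 1.877967
  x_2 = 2.130000 - 1.877967×(2.130000 - 0.980000)/(1.877967 - (-0.295944))
       = 1.136554
Iteration 2:
  f(2.130000) = 1.877967
  f(1.136554) = -0.175743
  x_3 = 1.136554 - (-0.175743)×(1.136554 - 2.130000)/(-0.175743 - 1.877967)
       = 1.221567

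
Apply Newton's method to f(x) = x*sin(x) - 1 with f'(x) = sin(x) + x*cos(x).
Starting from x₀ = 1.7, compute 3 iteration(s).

f(x) = x*sin(x) - 1
f'(x) = sin(x) + x*cos(x)
x₀ = 1.7

Newton-Raphson formula: x_{n+1} = x_n - f(x_n)/f'(x_n)

Iteration 1:
  f(1.700000) = 0.685830
  f'(1.700000) = 0.772629
  x_1 = 1.700000 - 0.685830/0.772629 = 0.812342
Iteration 2:
  f(0.812342) = -0.410320
  f'(0.812342) = 1.284629
  x_2 = 0.812342 - (-0.410320)/1.284629 = 1.131750
Iteration 3:
  f(1.131750) = 0.024412
  f'(1.131750) = 1.386238
  x_3 = 1.131750 - 0.024412/1.386238 = 1.114140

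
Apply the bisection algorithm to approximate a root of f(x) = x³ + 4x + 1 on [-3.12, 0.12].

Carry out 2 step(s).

f(x) = x³ + 4x + 1
Initial interval: [-3.12, 0.12]

Iteration 1:
  c_1 = (-3.120000 + 0.120000)/2 = -1.500000
  f(c_1) = f(-1.500000) = -8.375000
  f(a) × f(c) ≥ 0, new interval: [-1.500000, 0.120000]
Iteration 2:
  c_2 = (-1.500000 + 0.120000)/2 = -0.690000
  f(c_2) = f(-0.690000) = -2.088509
  f(a) × f(c) ≥ 0, new interval: [-0.690000, 0.120000]

After 2 iteration(s), the approximation is c_2 = -0.690000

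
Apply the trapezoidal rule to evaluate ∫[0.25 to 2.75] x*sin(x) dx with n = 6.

f(x) = x*sin(x)
a = 0.25, b = 2.75, n = 6
h = (b - a)/n = 0.416667

Trapezoidal rule: (h/2)[f(x₀) + 2f(x₁) + 2f(x₂) + ... + f(xₙ)]

x_0 = 0.2500, f(x_0) = 0.061851, coefficient = 1
x_1 = 0.6667, f(x_1) = 0.412247, coefficient = 2
x_2 = 1.0833, f(x_2) = 0.957151, coefficient = 2
x_3 = 1.5000, f(x_3) = 1.496242, coefficient = 2
x_4 = 1.9167, f(x_4) = 1.803163, coefficient = 2
x_5 = 2.3333, f(x_5) = 1.687200, coefficient = 2
x_6 = 2.7500, f(x_6) = 1.049568, coefficient = 1

I ≈ (0.416667/2) × 13.823426 = 2.879880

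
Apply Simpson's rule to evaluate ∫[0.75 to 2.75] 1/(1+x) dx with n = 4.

f(x) = 1/(1+x)
a = 0.75, b = 2.75, n = 4
h = (b - a)/n = 0.500000

Simpson's rule: (h/3)[f(x₀) + 4f(x₁) + 2f(x₂) + ... + f(xₙ)]

x_0 = 0.7500, f(x_0) = 0.571429, coefficient = 1
x_1 = 1.2500, f(x_1) = 0.444444, coefficient = 4
x_2 = 1.7500, f(x_2) = 0.363636, coefficient = 2
x_3 = 2.2500, f(x_3) = 0.307692, coefficient = 4
x_4 = 2.7500, f(x_4) = 0.266667, coefficient = 1

I ≈ (0.500000/3) × 4.573915 = 0.762319
Exact value: 0.762140
Error: 0.000179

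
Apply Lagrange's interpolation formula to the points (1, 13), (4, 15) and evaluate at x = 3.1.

Lagrange interpolation formula:
P(x) = Σ yᵢ × Lᵢ(x)
where Lᵢ(x) = Π_{j≠i} (x - xⱼ)/(xᵢ - xⱼ)

L_0(3.1) = (3.1 - 4)/(1 - 4) = 0.300000
L_1(3.1) = (3.1 - 1)/(4 - 1) = 0.700000

P(3.1) = 13×L_0(3.1) + 15×L_1(3.1)
P(3.1) = 14.400000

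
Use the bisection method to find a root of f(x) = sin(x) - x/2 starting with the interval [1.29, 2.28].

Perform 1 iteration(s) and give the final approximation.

f(x) = sin(x) - x/2
Initial interval: [1.29, 2.28]

Iteration 1:
  c_1 = (1.290000 + 2.280000)/2 = 1.785000
  f(c_1) = f(1.785000) = 0.084646
  f(a) × f(c) ≥ 0, new interval: [1.785000, 2.280000]

After 1 iteration(s), the approximation is c_1 = 1.785000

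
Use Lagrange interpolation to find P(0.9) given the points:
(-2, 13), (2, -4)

Lagrange interpolation formula:
P(x) = Σ yᵢ × Lᵢ(x)
where Lᵢ(x) = Π_{j≠i} (x - xⱼ)/(xᵢ - xⱼ)

L_0(0.9) = (0.9 - 2)/(-2 - 2) = 0.275000
L_1(0.9) = (0.9 - (-2))/(2 - (-2)) = 0.725000

P(0.9) = 13×L_0(0.9) + (-4)×L_1(0.9)
P(0.9) = 0.675000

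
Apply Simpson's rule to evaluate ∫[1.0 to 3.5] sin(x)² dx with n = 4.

f(x) = sin(x)²
a = 1.0, b = 3.5, n = 4
h = (b - a)/n = 0.625000

Simpson's rule: (h/3)[f(x₀) + 4f(x₁) + 2f(x₂) + ... + f(xₙ)]

x_0 = 1.0000, f(x_0) = 0.708073, coefficient = 1
x_1 = 1.6250, f(x_1) = 0.997065, coefficient = 4
x_2 = 2.2500, f(x_2) = 0.605398, coefficient = 2
x_3 = 2.8750, f(x_3) = 0.069404, coefficient = 4
x_4 = 3.5000, f(x_4) = 0.123049, coefficient = 1

I ≈ (0.625000/3) × 6.307793 = 1.314123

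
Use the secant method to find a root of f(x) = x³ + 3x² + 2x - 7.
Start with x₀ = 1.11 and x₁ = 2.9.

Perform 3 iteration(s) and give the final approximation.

f(x) = x³ + 3x² + 2x - 7
x₀ = 1.11, x₁ = 2.9

Secant formula: x_{n+1} = x_n - f(x_n)(x_n - x_{n-1})/(f(x_n) - f(x_{n-1}))

Iteration 1:
  f(1.110000) = 0.283931
  f(2.900000) = 48.419000
  x_2 = 2.900000 - 48.419000×(2.900000 - 1.110000)/(48.419000 - 0.283931)
       = 1.099441
Iteration 2:
  f(2.900000) = 48.419000
  f(1.099441) = 0.154171
  x_3 = 1.099441 - 0.154171×(1.099441 - 2.900000)/(0.154171 - 48.419000)
       = 1.093690
Iteration 3:
  f(1.099441) = 0.154171
  f(1.093690) = 0.084079
  x_4 = 1.093690 - 0.084079×(1.093690 - 1.099441)/(0.084079 - 0.154171)
       = 1.086791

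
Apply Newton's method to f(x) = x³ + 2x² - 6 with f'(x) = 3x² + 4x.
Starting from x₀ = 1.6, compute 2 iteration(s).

f(x) = x³ + 2x² - 6
f'(x) = 3x² + 4x
x₀ = 1.6

Newton-Raphson formula: x_{n+1} = x_n - f(x_n)/f'(x_n)

Iteration 1:
  f(1.600000) = 3.216000
  f'(1.600000) = 14.080000
  x_1 = 1.600000 - 3.216000/14.080000 = 1.371591
Iteration 2:
  f(1.371591) = 0.342845
  f'(1.371591) = 11.130149
  x_2 = 1.371591 - 0.342845/11.130149 = 1.340788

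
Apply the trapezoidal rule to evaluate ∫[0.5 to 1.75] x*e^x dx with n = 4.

f(x) = x*e^x
a = 0.5, b = 1.75, n = 4
h = (b - a)/n = 0.312500

Trapezoidal rule: (h/2)[f(x₀) + 2f(x₁) + 2f(x₂) + ... + f(xₙ)]

x_0 = 0.5000, f(x_0) = 0.824361, coefficient = 1
x_1 = 0.8125, f(x_1) = 1.830997, coefficient = 2
x_2 = 1.1250, f(x_2) = 3.465244, coefficient = 2
x_3 = 1.4375, f(x_3) = 6.052101, coefficient = 2
x_4 = 1.7500, f(x_4) = 10.070555, coefficient = 1

I ≈ (0.312500/2) × 33.591599 = 5.248687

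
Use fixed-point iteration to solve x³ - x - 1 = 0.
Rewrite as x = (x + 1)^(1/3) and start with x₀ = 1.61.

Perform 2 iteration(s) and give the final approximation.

Equation: x³ - x - 1 = 0
Fixed-point form: x = (x + 1)^(1/3)
x₀ = 1.61

x_1 = g(1.610000) = 1.376830
x_2 = g(1.376830) = 1.334543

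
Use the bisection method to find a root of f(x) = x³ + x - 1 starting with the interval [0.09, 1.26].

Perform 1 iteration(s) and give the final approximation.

f(x) = x³ + x - 1
Initial interval: [0.09, 1.26]

Iteration 1:
  c_1 = (0.090000 + 1.260000)/2 = 0.675000
  f(c_1) = f(0.675000) = -0.017453
  f(a) × f(c) ≥ 0, new interval: [0.675000, 1.260000]

After 1 iteration(s), the approximation is c_1 = 0.675000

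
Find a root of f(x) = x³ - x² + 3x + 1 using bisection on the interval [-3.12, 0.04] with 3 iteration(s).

f(x) = x³ - x² + 3x + 1
Initial interval: [-3.12, 0.04]

Iteration 1:
  c_1 = (-3.120000 + 0.040000)/2 = -1.540000
  f(c_1) = f(-1.540000) = -9.643864
  f(a) × f(c) ≥ 0, new interval: [-1.540000, 0.040000]
Iteration 2:
  c_2 = (-1.540000 + 0.040000)/2 = -0.750000
  f(c_2) = f(-0.750000) = -2.234375
  f(a) × f(c) ≥ 0, new interval: [-0.750000, 0.040000]
Iteration 3:
  c_3 = (-0.750000 + 0.040000)/2 = -0.355000
  f(c_3) = f(-0.355000) = -0.235764
  f(a) × f(c) ≥ 0, new interval: [-0.355000, 0.040000]

After 3 iteration(s), the approximation is c_3 = -0.355000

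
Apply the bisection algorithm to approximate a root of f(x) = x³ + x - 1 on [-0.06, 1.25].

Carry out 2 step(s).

f(x) = x³ + x - 1
Initial interval: [-0.06, 1.25]

Iteration 1:
  c_1 = (-0.060000 + 1.250000)/2 = 0.595000
  f(c_1) = f(0.595000) = -0.194355
  f(a) × f(c) ≥ 0, new interval: [0.595000, 1.250000]
Iteration 2:
  c_2 = (0.595000 + 1.250000)/2 = 0.922500
  f(c_2) = f(0.922500) = 0.707553
  f(a) × f(c) < 0, new interval: [0.595000, 0.922500]

After 2 iteration(s), the approximation is c_2 = 0.922500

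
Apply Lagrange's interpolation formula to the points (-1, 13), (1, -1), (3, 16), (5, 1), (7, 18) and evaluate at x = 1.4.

Lagrange interpolation formula:
P(x) = Σ yᵢ × Lᵢ(x)
where Lᵢ(x) = Π_{j≠i} (x - xⱼ)/(xᵢ - xⱼ)

L_0(1.4) = (1.4 - 1)/(-1 - 1) × (1.4 - 3)/(-1 - 3) × (1.4 - 5)/(-1 - 5) × (1.4 - 7)/(-1 - 7) = -0.033600
L_1(1.4) = (1.4 - (-1))/(1 - (-1)) × (1.4 - 3)/(1 - 3) × (1.4 - 5)/(1 - 5) × (1.4 - 7)/(1 - 7) = 0.806400
L_2(1.4) = (1.4 - (-1))/(3 - (-1)) × (1.4 - 1)/(3 - 1) × (1.4 - 5)/(3 - 5) × (1.4 - 7)/(3 - 7) = 0.302400
L_3(1.4) = (1.4 - (-1))/(5 - (-1)) × (1.4 - 1)/(5 - 1) × (1.4 - 3)/(5 - 3) × (1.4 - 7)/(5 - 7) = -0.089600
L_4(1.4) = (1.4 - (-1))/(7 - (-1)) × (1.4 - 1)/(7 - 1) × (1.4 - 3)/(7 - 3) × (1.4 - 5)/(7 - 5) = 0.014400

P(1.4) = 13×L_0(1.4) + (-1)×L_1(1.4) + 16×L_2(1.4) + 1×L_3(1.4) + 18×L_4(1.4)
P(1.4) = 3.764800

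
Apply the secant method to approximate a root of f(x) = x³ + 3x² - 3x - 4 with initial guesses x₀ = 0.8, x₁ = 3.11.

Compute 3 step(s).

f(x) = x³ + 3x² - 3x - 4
x₀ = 0.8, x₁ = 3.11

Secant formula: x_{n+1} = x_n - f(x_n)(x_n - x_{n-1})/(f(x_n) - f(x_{n-1}))

Iteration 1:
  f(0.800000) = -3.968000
  f(3.110000) = 45.766531
  x_2 = 3.110000 - 45.766531×(3.110000 - 0.800000)/(45.766531 - (-3.968000))
       = 0.984300
Iteration 2:
  f(3.110000) = 45.766531
  f(0.984300) = -3.092724
  x_3 = 0.984300 - (-3.092724)×(0.984300 - 3.110000)/(-3.092724 - 45.766531)
       = 1.118854
Iteration 3:
  f(0.984300) = -3.092724
  f(1.118854) = -2.200439
  x_4 = 1.118854 - (-2.200439)×(1.118854 - 0.984300)/(-2.200439 - (-3.092724))
       = 1.450674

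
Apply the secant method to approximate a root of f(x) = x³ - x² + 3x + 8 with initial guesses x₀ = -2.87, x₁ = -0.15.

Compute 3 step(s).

f(x) = x³ - x² + 3x + 8
x₀ = -2.87, x₁ = -0.15

Secant formula: x_{n+1} = x_n - f(x_n)(x_n - x_{n-1})/(f(x_n) - f(x_{n-1}))

Iteration 1:
  f(-2.870000) = -32.486803
  f(-0.150000) = 7.524125
  x_2 = -0.150000 - 7.524125×(-0.150000 - (-2.870000))/(7.524125 - (-32.486803))
       = -0.661501
Iteration 2:
  f(-0.150000) = 7.524125
  f(-0.661501) = 5.288453
  x_3 = -0.661501 - 5.288453×(-0.661501 - (-0.150000))/(5.288453 - 7.524125)
       = -1.871449
Iteration 3:
  f(-0.661501) = 5.288453
  f(-1.871449) = -7.671084
  x_4 = -1.871449 - (-7.671084)×(-1.871449 - (-0.661501))/(-7.671084 - 5.288453)
       = -1.155249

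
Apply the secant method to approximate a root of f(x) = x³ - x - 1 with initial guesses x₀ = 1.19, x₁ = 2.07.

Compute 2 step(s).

f(x) = x³ - x - 1
x₀ = 1.19, x₁ = 2.07

Secant formula: x_{n+1} = x_n - f(x_n)(x_n - x_{n-1})/(f(x_n) - f(x_{n-1}))

Iteration 1:
  f(1.190000) = -0.504841
  f(2.070000) = 5.799743
  x_2 = 2.070000 - 5.799743×(2.070000 - 1.190000)/(5.799743 - (-0.504841))
       = 1.260466
Iteration 2:
  f(2.070000) = 5.799743
  f(1.260466) = -0.257869
  x_3 = 1.260466 - (-0.257869)×(1.260466 - 2.070000)/(-0.257869 - 5.799743)
       = 1.294928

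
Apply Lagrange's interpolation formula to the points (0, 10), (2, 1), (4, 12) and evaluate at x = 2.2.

Lagrange interpolation formula:
P(x) = Σ yᵢ × Lᵢ(x)
where Lᵢ(x) = Π_{j≠i} (x - xⱼ)/(xᵢ - xⱼ)

L_0(2.2) = (2.2 - 2)/(0 - 2) × (2.2 - 4)/(0 - 4) = -0.045000
L_1(2.2) = (2.2 - 0)/(2 - 0) × (2.2 - 4)/(2 - 4) = 0.990000
L_2(2.2) = (2.2 - 0)/(4 - 0) × (2.2 - 2)/(4 - 2) = 0.055000

P(2.2) = 10×L_0(2.2) + 1×L_1(2.2) + 12×L_2(2.2)
P(2.2) = 1.200000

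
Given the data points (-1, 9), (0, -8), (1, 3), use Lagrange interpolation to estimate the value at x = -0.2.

Lagrange interpolation formula:
P(x) = Σ yᵢ × Lᵢ(x)
where Lᵢ(x) = Π_{j≠i} (x - xⱼ)/(xᵢ - xⱼ)

L_0(-0.2) = (-0.2 - 0)/(-1 - 0) × (-0.2 - 1)/(-1 - 1) = 0.120000
L_1(-0.2) = (-0.2 - (-1))/(0 - (-1)) × (-0.2 - 1)/(0 - 1) = 0.960000
L_2(-0.2) = (-0.2 - (-1))/(1 - (-1)) × (-0.2 - 0)/(1 - 0) = -0.080000

P(-0.2) = 9×L_0(-0.2) + (-8)×L_1(-0.2) + 3×L_2(-0.2)
P(-0.2) = -6.840000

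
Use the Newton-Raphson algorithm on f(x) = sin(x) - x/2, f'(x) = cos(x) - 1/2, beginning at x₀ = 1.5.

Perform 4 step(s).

f(x) = sin(x) - x/2
f'(x) = cos(x) - 1/2
x₀ = 1.5

Newton-Raphson formula: x_{n+1} = x_n - f(x_n)/f'(x_n)

Iteration 1:
  f(1.500000) = 0.247495
  f'(1.500000) = -0.429263
  x_1 = 1.500000 - 0.247495/(-0.429263) = 2.076558
Iteration 2:
  f(2.076558) = -0.163473
  f'(2.076558) = -0.984474
  x_2 = 2.076558 - (-0.163473)/(-0.984474) = 1.910507
Iteration 3:
  f(1.910507) = -0.012402
  f'(1.910507) = -0.833214
  x_3 = 1.910507 - (-0.012402)/(-0.833214) = 1.895622
Iteration 4:
  f(1.895622) = -0.000105
  f'(1.895622) = -0.819144
  x_4 = 1.895622 - (-0.000105)/(-0.819144) = 1.895494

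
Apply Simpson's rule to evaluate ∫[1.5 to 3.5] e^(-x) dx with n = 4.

f(x) = e^(-x)
a = 1.5, b = 3.5, n = 4
h = (b - a)/n = 0.500000

Simpson's rule: (h/3)[f(x₀) + 4f(x₁) + 2f(x₂) + ... + f(xₙ)]

x_0 = 1.5000, f(x_0) = 0.223130, coefficient = 1
x_1 = 2.0000, f(x_1) = 0.135335, coefficient = 4
x_2 = 2.5000, f(x_2) = 0.082085, coefficient = 2
x_3 = 3.0000, f(x_3) = 0.049787, coefficient = 4
x_4 = 3.5000, f(x_4) = 0.030197, coefficient = 1

I ≈ (0.500000/3) × 1.157987 = 0.192998
Exact value: 0.192933
Error: 0.000065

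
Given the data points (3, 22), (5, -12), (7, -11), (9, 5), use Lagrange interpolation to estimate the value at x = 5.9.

Lagrange interpolation formula:
P(x) = Σ yᵢ × Lᵢ(x)
where Lᵢ(x) = Π_{j≠i} (x - xⱼ)/(xᵢ - xⱼ)

L_0(5.9) = (5.9 - 5)/(3 - 5) × (5.9 - 7)/(3 - 7) × (5.9 - 9)/(3 - 9) = -0.063937
L_1(5.9) = (5.9 - 3)/(5 - 3) × (5.9 - 7)/(5 - 7) × (5.9 - 9)/(5 - 9) = 0.618062
L_2(5.9) = (5.9 - 3)/(7 - 3) × (5.9 - 5)/(7 - 5) × (5.9 - 9)/(7 - 9) = 0.505688
L_3(5.9) = (5.9 - 3)/(9 - 3) × (5.9 - 5)/(9 - 5) × (5.9 - 7)/(9 - 7) = -0.059813

P(5.9) = 22×L_0(5.9) + (-12)×L_1(5.9) + (-11)×L_2(5.9) + 5×L_3(5.9)
P(5.9) = -14.685000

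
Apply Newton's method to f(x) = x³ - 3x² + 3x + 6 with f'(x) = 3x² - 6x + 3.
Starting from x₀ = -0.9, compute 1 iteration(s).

f(x) = x³ - 3x² + 3x + 6
f'(x) = 3x² - 6x + 3
x₀ = -0.9

Newton-Raphson formula: x_{n+1} = x_n - f(x_n)/f'(x_n)

Iteration 1:
  f(-0.900000) = 0.141000
  f'(-0.900000) = 10.830000
  x_1 = -0.900000 - 0.141000/10.830000 = -0.913019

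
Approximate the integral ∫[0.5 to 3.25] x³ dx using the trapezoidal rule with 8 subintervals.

f(x) = x³
a = 0.5, b = 3.25, n = 8
h = (b - a)/n = 0.343750

Trapezoidal rule: (h/2)[f(x₀) + 2f(x₁) + 2f(x₂) + ... + f(xₙ)]

x_0 = 0.5000, f(x_0) = 0.125000, coefficient = 1
x_1 = 0.8438, f(x_1) = 0.600677, coefficient = 2
x_2 = 1.1875, f(x_2) = 1.674561, coefficient = 2
x_3 = 1.5312, f(x_3) = 3.590363, coefficient = 2
x_4 = 1.8750, f(x_4) = 6.591797, coefficient = 2
x_5 = 2.2188, f(x_5) = 10.922577, coefficient = 2
x_6 = 2.5625, f(x_6) = 16.826416, coefficient = 2
x_7 = 2.9062, f(x_7) = 24.547028, coefficient = 2
x_8 = 3.2500, f(x_8) = 34.328125, coefficient = 1

I ≈ (0.343750/2) × 163.959961 = 28.180618
Exact value: 27.875977
Error: 0.304642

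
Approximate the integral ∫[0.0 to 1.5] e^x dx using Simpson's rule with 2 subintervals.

f(x) = e^x
a = 0.0, b = 1.5, n = 2
h = (b - a)/n = 0.750000

Simpson's rule: (h/3)[f(x₀) + 4f(x₁) + 2f(x₂) + ... + f(xₙ)]

x_0 = 0.0000, f(x_0) = 1.000000, coefficient = 1
x_1 = 0.7500, f(x_1) = 2.117000, coefficient = 4
x_2 = 1.5000, f(x_2) = 4.481689, coefficient = 1

I ≈ (0.750000/3) × 13.949689 = 3.487422
Exact value: 3.481689
Error: 0.005733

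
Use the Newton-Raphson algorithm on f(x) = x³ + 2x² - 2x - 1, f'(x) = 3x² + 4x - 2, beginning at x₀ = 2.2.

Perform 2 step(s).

f(x) = x³ + 2x² - 2x - 1
f'(x) = 3x² + 4x - 2
x₀ = 2.2

Newton-Raphson formula: x_{n+1} = x_n - f(x_n)/f'(x_n)

Iteration 1:
  f(2.200000) = 14.928000
  f'(2.200000) = 21.320000
  x_1 = 2.200000 - 14.928000/21.320000 = 1.499812
Iteration 2:
  f(1.499812) = 3.872983
  f'(1.499812) = 10.747561
  x_2 = 1.499812 - 3.872983/10.747561 = 1.139453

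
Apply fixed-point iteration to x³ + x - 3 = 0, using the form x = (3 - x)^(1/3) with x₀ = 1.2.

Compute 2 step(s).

Equation: x³ + x - 3 = 0
Fixed-point form: x = (3 - x)^(1/3)
x₀ = 1.2

x_1 = g(1.200000) = 1.216440
x_2 = g(1.216440) = 1.212726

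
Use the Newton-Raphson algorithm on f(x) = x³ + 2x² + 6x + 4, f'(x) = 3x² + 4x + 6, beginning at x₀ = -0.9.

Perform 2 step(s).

f(x) = x³ + 2x² + 6x + 4
f'(x) = 3x² + 4x + 6
x₀ = -0.9

Newton-Raphson formula: x_{n+1} = x_n - f(x_n)/f'(x_n)

Iteration 1:
  f(-0.900000) = -0.509000
  f'(-0.900000) = 4.830000
  x_1 = -0.900000 - (-0.509000)/4.830000 = -0.794617
Iteration 2:
  f(-0.794617) = -0.006604
  f'(-0.794617) = 4.715781
  x_2 = -0.794617 - (-0.006604)/4.715781 = -0.793217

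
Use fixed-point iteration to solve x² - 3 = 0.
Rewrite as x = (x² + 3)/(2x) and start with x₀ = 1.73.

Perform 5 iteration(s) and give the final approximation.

Equation: x² - 3 = 0
Fixed-point form: x = (x² + 3)/(2x)
x₀ = 1.73

x_1 = g(1.730000) = 1.732052
x_2 = g(1.732052) = 1.732051
x_3 = g(1.732051) = 1.732051
x_4 = g(1.732051) = 1.732051
x_5 = g(1.732051) = 1.732051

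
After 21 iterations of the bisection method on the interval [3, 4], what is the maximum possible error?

Bisection error bound: |error| ≤ (b-a)/2^n
|error| ≤ (4 - 3)/2^21 = 1/2^21
|error| ≤ 0.0000004768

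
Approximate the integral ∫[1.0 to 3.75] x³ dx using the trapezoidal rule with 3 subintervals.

f(x) = x³
a = 1.0, b = 3.75, n = 3
h = (b - a)/n = 0.916667

Trapezoidal rule: (h/2)[f(x₀) + 2f(x₁) + 2f(x₂) + ... + f(xₙ)]

x_0 = 1.0000, f(x_0) = 1.000000, coefficient = 1
x_1 = 1.9167, f(x_1) = 7.041088, coefficient = 2
x_2 = 2.8333, f(x_2) = 22.745370, coefficient = 2
x_3 = 3.7500, f(x_3) = 52.734375, coefficient = 1

I ≈ (0.916667/2) × 113.307292 = 51.932509
Exact value: 49.188477
Error: 2.744032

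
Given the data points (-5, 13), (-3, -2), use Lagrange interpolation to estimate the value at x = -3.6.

Lagrange interpolation formula:
P(x) = Σ yᵢ × Lᵢ(x)
where Lᵢ(x) = Π_{j≠i} (x - xⱼ)/(xᵢ - xⱼ)

L_0(-3.6) = (-3.6 - (-3))/(-5 - (-3)) = 0.300000
L_1(-3.6) = (-3.6 - (-5))/(-3 - (-5)) = 0.700000

P(-3.6) = 13×L_0(-3.6) + (-2)×L_1(-3.6)
P(-3.6) = 2.500000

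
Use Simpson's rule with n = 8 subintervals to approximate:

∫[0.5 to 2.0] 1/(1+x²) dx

f(x) = 1/(1+x²)
a = 0.5, b = 2.0, n = 8
h = (b - a)/n = 0.187500

Simpson's rule: (h/3)[f(x₀) + 4f(x₁) + 2f(x₂) + ... + f(xₙ)]

x_0 = 0.5000, f(x_0) = 0.800000, coefficient = 1
x_1 = 0.6875, f(x_1) = 0.679045, coefficient = 4
x_2 = 0.8750, f(x_2) = 0.566372, coefficient = 2
x_3 = 1.0625, f(x_3) = 0.469725, coefficient = 4
x_4 = 1.2500, f(x_4) = 0.390244, coefficient = 2
x_5 = 1.4375, f(x_5) = 0.326115, coefficient = 4
x_6 = 1.6250, f(x_6) = 0.274678, coefficient = 2
x_7 = 1.8125, f(x_7) = 0.233364, coefficient = 4
x_8 = 2.0000, f(x_8) = 0.200000, coefficient = 1

I ≈ (0.187500/3) × 10.295580 = 0.643474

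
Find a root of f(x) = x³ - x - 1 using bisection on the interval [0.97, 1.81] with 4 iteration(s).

f(x) = x³ - x - 1
Initial interval: [0.97, 1.81]

Iteration 1:
  c_1 = (0.970000 + 1.810000)/2 = 1.390000
  f(c_1) = f(1.390000) = 0.295619
  f(a) × f(c) < 0, new interval: [0.970000, 1.390000]
Iteration 2:
  c_2 = (0.970000 + 1.390000)/2 = 1.180000
  f(c_2) = f(1.180000) = -0.536968
  f(a) × f(c) ≥ 0, new interval: [1.180000, 1.390000]
Iteration 3:
  c_3 = (1.180000 + 1.390000)/2 = 1.285000
  f(c_3) = f(1.285000) = -0.163176
  f(a) × f(c) ≥ 0, new interval: [1.285000, 1.390000]
Iteration 4:
  c_4 = (1.285000 + 1.390000)/2 = 1.337500
  f(c_4) = f(1.337500) = 0.055162
  f(a) × f(c) < 0, new interval: [1.285000, 1.337500]

After 4 iteration(s), the approximation is c_4 = 1.337500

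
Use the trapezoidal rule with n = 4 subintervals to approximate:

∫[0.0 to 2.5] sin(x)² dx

f(x) = sin(x)²
a = 0.0, b = 2.5, n = 4
h = (b - a)/n = 0.625000

Trapezoidal rule: (h/2)[f(x₀) + 2f(x₁) + 2f(x₂) + ... + f(xₙ)]

x_0 = 0.0000, f(x_0) = 0.000000, coefficient = 1
x_1 = 0.6250, f(x_1) = 0.342339, coefficient = 2
x_2 = 1.2500, f(x_2) = 0.900572, coefficient = 2
x_3 = 1.8750, f(x_3) = 0.910280, coefficient = 2
x_4 = 2.5000, f(x_4) = 0.358169, coefficient = 1

I ≈ (0.625000/2) × 4.664550 = 1.457672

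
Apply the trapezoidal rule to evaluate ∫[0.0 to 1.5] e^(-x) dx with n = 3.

f(x) = e^(-x)
a = 0.0, b = 1.5, n = 3
h = (b - a)/n = 0.500000

Trapezoidal rule: (h/2)[f(x₀) + 2f(x₁) + 2f(x₂) + ... + f(xₙ)]

x_0 = 0.0000, f(x_0) = 1.000000, coefficient = 1
x_1 = 0.5000, f(x_1) = 0.606531, coefficient = 2
x_2 = 1.0000, f(x_2) = 0.367879, coefficient = 2
x_3 = 1.5000, f(x_3) = 0.223130, coefficient = 1

I ≈ (0.500000/2) × 3.171950 = 0.792988
Exact value: 0.776870
Error: 0.016118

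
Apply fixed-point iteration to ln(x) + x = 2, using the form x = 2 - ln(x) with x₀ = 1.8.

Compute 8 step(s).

Equation: ln(x) + x = 2
Fixed-point form: x = 2 - ln(x)
x₀ = 1.8

x_1 = g(1.800000) = 1.412213
x_2 = g(1.412213) = 1.654842
x_3 = g(1.654842) = 1.496295
x_4 = g(1.496295) = 1.597008
x_5 = g(1.597008) = 1.531868
x_6 = g(1.531868) = 1.573512
x_7 = g(1.573512) = 1.546690
x_8 = g(1.546690) = 1.563883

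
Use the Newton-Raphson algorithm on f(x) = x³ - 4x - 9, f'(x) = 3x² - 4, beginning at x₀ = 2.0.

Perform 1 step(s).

f(x) = x³ - 4x - 9
f'(x) = 3x² - 4
x₀ = 2.0

Newton-Raphson formula: x_{n+1} = x_n - f(x_n)/f'(x_n)

Iteration 1:
  f(2.000000) = -9.000000
  f'(2.000000) = 8.000000
  x_1 = 2.000000 - (-9.000000)/8.000000 = 3.125000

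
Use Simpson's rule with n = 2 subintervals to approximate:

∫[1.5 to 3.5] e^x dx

f(x) = e^x
a = 1.5, b = 3.5, n = 2
h = (b - a)/n = 1.000000

Simpson's rule: (h/3)[f(x₀) + 4f(x₁) + 2f(x₂) + ... + f(xₙ)]

x_0 = 1.5000, f(x_0) = 4.481689, coefficient = 1
x_1 = 2.5000, f(x_1) = 12.182494, coefficient = 4
x_2 = 3.5000, f(x_2) = 33.115452, coefficient = 1

I ≈ (1.000000/3) × 86.327117 = 28.775706
Exact value: 28.633763
Error: 0.141943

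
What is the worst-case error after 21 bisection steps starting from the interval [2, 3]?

Bisection error bound: |error| ≤ (b-a)/2^n
|error| ≤ (3 - 2)/2^21 = 1/2^21
|error| ≤ 0.0000004768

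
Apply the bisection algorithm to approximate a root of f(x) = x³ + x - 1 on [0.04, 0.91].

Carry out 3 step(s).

f(x) = x³ + x - 1
Initial interval: [0.04, 0.91]

Iteration 1:
  c_1 = (0.040000 + 0.910000)/2 = 0.475000
  f(c_1) = f(0.475000) = -0.417828
  f(a) × f(c) ≥ 0, new interval: [0.475000, 0.910000]
Iteration 2:
  c_2 = (0.475000 + 0.910000)/2 = 0.692500
  f(c_2) = f(0.692500) = 0.024593
  f(a) × f(c) < 0, new interval: [0.475000, 0.692500]
Iteration 3:
  c_3 = (0.475000 + 0.692500)/2 = 0.583750
  f(c_3) = f(0.583750) = -0.217329
  f(a) × f(c) ≥ 0, new interval: [0.583750, 0.692500]

After 3 iteration(s), the approximation is c_3 = 0.583750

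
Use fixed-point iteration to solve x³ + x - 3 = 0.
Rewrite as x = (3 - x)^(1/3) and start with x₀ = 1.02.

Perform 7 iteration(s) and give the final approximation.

Equation: x³ + x - 3 = 0
Fixed-point form: x = (3 - x)^(1/3)
x₀ = 1.02

x_1 = g(1.020000) = 1.255707
x_2 = g(1.255707) = 1.203760
x_3 = g(1.203760) = 1.215593
x_4 = g(1.215593) = 1.212918
x_5 = g(1.212918) = 1.213523
x_6 = g(1.213523) = 1.213386
x_7 = g(1.213386) = 1.213417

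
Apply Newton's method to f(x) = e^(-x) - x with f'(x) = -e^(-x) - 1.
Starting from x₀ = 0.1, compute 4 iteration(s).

f(x) = e^(-x) - x
f'(x) = -e^(-x) - 1
x₀ = 0.1

Newton-Raphson formula: x_{n+1} = x_n - f(x_n)/f'(x_n)

Iteration 1:
  f(0.100000) = 0.804837
  f'(0.100000) = -1.904837
  x_1 = 0.100000 - 0.804837/(-1.904837) = 0.522523
Iteration 2:
  f(0.522523) = 0.070500
  f'(0.522523) = -1.593023
  x_2 = 0.522523 - 0.070500/(-1.593023) = 0.566778
Iteration 3:
  f(0.566778) = 0.000572
  f'(0.566778) = -1.567350
  x_3 = 0.566778 - 0.000572/(-1.567350) = 0.567143
Iteration 4:
  f(0.567143) = 0.000000
  f'(0.567143) = -1.567143
  x_4 = 0.567143 - 0.000000/(-1.567143) = 0.567143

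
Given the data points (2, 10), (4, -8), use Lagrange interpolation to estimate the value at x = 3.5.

Lagrange interpolation formula:
P(x) = Σ yᵢ × Lᵢ(x)
where Lᵢ(x) = Π_{j≠i} (x - xⱼ)/(xᵢ - xⱼ)

L_0(3.5) = (3.5 - 4)/(2 - 4) = 0.250000
L_1(3.5) = (3.5 - 2)/(4 - 2) = 0.750000

P(3.5) = 10×L_0(3.5) + (-8)×L_1(3.5)
P(3.5) = -3.500000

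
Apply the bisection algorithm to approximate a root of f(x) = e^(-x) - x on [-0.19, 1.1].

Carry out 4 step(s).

f(x) = e^(-x) - x
Initial interval: [-0.19, 1.1]

Iteration 1:
  c_1 = (-0.190000 + 1.100000)/2 = 0.455000
  f(c_1) = f(0.455000) = 0.179448
  f(a) × f(c) ≥ 0, new interval: [0.455000, 1.100000]
Iteration 2:
  c_2 = (0.455000 + 1.100000)/2 = 0.777500
  f(c_2) = f(0.777500) = -0.317947
  f(a) × f(c) < 0, new interval: [0.455000, 0.777500]
Iteration 3:
  c_3 = (0.455000 + 0.777500)/2 = 0.616250
  f(c_3) = f(0.616250) = -0.076284
  f(a) × f(c) < 0, new interval: [0.455000, 0.616250]
Iteration 4:
  c_4 = (0.455000 + 0.616250)/2 = 0.535625
  f(c_4) = f(0.535625) = 0.049678
  f(a) × f(c) ≥ 0, new interval: [0.535625, 0.616250]

After 4 iteration(s), the approximation is c_4 = 0.535625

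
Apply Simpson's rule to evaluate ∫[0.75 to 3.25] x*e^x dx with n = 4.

f(x) = x*e^x
a = 0.75, b = 3.25, n = 4
h = (b - a)/n = 0.625000

Simpson's rule: (h/3)[f(x₀) + 4f(x₁) + 2f(x₂) + ... + f(xₙ)]

x_0 = 0.7500, f(x_0) = 1.587750, coefficient = 1
x_1 = 1.3750, f(x_1) = 5.438230, coefficient = 4
x_2 = 2.0000, f(x_2) = 14.778112, coefficient = 2
x_3 = 2.6250, f(x_3) = 36.237007, coefficient = 4
x_4 = 3.2500, f(x_4) = 83.818605, coefficient = 1

I ≈ (0.625000/3) × 281.663530 = 58.679902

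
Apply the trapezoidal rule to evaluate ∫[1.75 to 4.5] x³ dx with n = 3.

f(x) = x³
a = 1.75, b = 4.5, n = 3
h = (b - a)/n = 0.916667

Trapezoidal rule: (h/2)[f(x₀) + 2f(x₁) + 2f(x₂) + ... + f(xₙ)]

x_0 = 1.7500, f(x_0) = 5.359375, coefficient = 1
x_1 = 2.6667, f(x_1) = 18.962963, coefficient = 2
x_2 = 3.5833, f(x_2) = 46.010995, coefficient = 2
x_3 = 4.5000, f(x_3) = 91.125000, coefficient = 1

I ≈ (0.916667/2) × 226.432292 = 103.781467
Exact value: 100.170898
Error: 3.610569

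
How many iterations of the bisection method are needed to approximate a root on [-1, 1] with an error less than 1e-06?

We need (b-a)/2^n ≤ 1e-06
(1 - (-1))/2^n ≤ 1e-06
2/2^n ≤ 1e-06
2^n ≥ 2000000
n ≥ log₂(2000000) = 20.93
n ≥ 21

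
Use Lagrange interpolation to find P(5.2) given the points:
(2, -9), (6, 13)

Lagrange interpolation formula:
P(x) = Σ yᵢ × Lᵢ(x)
where Lᵢ(x) = Π_{j≠i} (x - xⱼ)/(xᵢ - xⱼ)

L_0(5.2) = (5.2 - 6)/(2 - 6) = 0.200000
L_1(5.2) = (5.2 - 2)/(6 - 2) = 0.800000

P(5.2) = (-9)×L_0(5.2) + 13×L_1(5.2)
P(5.2) = 8.600000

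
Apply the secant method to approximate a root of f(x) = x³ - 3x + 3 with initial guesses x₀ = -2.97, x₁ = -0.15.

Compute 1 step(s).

f(x) = x³ - 3x + 3
x₀ = -2.97, x₁ = -0.15

Secant formula: x_{n+1} = x_n - f(x_n)(x_n - x_{n-1})/(f(x_n) - f(x_{n-1}))

Iteration 1:
  f(-2.970000) = -14.288073
  f(-0.150000) = 3.446625
  x_2 = -0.150000 - 3.446625×(-0.150000 - (-2.970000))/(3.446625 - (-14.288073))
       = -0.698049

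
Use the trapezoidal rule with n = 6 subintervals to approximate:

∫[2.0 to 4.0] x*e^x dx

f(x) = x*e^x
a = 2.0, b = 4.0, n = 6
h = (b - a)/n = 0.333333

Trapezoidal rule: (h/2)[f(x₀) + 2f(x₁) + 2f(x₂) + ... + f(xₙ)]

x_0 = 2.0000, f(x_0) = 14.778112, coefficient = 1
x_1 = 2.3333, f(x_1) = 24.061937, coefficient = 2
x_2 = 2.6667, f(x_2) = 38.378443, coefficient = 2
x_3 = 3.0000, f(x_3) = 60.256611, coefficient = 2
x_4 = 3.3333, f(x_4) = 93.438750, coefficient = 2
x_5 = 3.6667, f(x_5) = 143.444708, coefficient = 2
x_6 = 4.0000, f(x_6) = 218.392600, coefficient = 1

I ≈ (0.333333/2) × 952.331608 = 158.721935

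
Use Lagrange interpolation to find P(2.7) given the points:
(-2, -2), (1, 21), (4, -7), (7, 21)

Lagrange interpolation formula:
P(x) = Σ yᵢ × Lᵢ(x)
where Lᵢ(x) = Π_{j≠i} (x - xⱼ)/(xᵢ - xⱼ)

L_0(2.7) = (2.7 - 1)/(-2 - 1) × (2.7 - 4)/(-2 - 4) × (2.7 - 7)/(-2 - 7) = -0.058660
L_1(2.7) = (2.7 - (-2))/(1 - (-2)) × (2.7 - 4)/(1 - 4) × (2.7 - 7)/(1 - 7) = 0.486537
L_2(2.7) = (2.7 - (-2))/(4 - (-2)) × (2.7 - 1)/(4 - 1) × (2.7 - 7)/(4 - 7) = 0.636241
L_3(2.7) = (2.7 - (-2))/(7 - (-2)) × (2.7 - 1)/(7 - 1) × (2.7 - 4)/(7 - 4) = -0.064117

P(2.7) = (-2)×L_0(2.7) + 21×L_1(2.7) + (-7)×L_2(2.7) + 21×L_3(2.7)
P(2.7) = 4.534451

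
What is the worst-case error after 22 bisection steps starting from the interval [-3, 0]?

Bisection error bound: |error| ≤ (b-a)/2^n
|error| ≤ (0 - (-3))/2^22 = 3/2^22
|error| ≤ 0.0000007153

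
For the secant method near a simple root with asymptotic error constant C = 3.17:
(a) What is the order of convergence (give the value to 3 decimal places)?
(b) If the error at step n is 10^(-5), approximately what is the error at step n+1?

(a) Secant method has superlinear convergence with order φ = (1+√5)/2 ≈ 1.618.
    This means |e_{n+1}| ≈ C|e_n|^1.618.

(b) With |e_n| = 10^(-5) and C = 3.17:
    |e_{n+1}| ≈ 3.17 × (10^(-5))^1.618 = 3.17 × 10^(-8.09)

(a) ≈ 1.618 (golden ratio); (b) |e_{n+1}| ≈ 2.576e-08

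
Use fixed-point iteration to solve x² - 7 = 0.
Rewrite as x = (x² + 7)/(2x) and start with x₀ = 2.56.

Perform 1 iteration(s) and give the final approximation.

Equation: x² - 7 = 0
Fixed-point form: x = (x² + 7)/(2x)
x₀ = 2.56

x_1 = g(2.560000) = 2.647187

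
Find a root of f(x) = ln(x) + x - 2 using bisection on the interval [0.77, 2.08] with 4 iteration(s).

f(x) = ln(x) + x - 2
Initial interval: [0.77, 2.08]

Iteration 1:
  c_1 = (0.770000 + 2.080000)/2 = 1.425000
  f(c_1) = f(1.425000) = -0.220828
  f(a) × f(c) ≥ 0, new interval: [1.425000, 2.080000]
Iteration 2:
  c_2 = (1.425000 + 2.080000)/2 = 1.752500
  f(c_2) = f(1.752500) = 0.313543
  f(a) × f(c) < 0, new interval: [1.425000, 1.752500]
Iteration 3:
  c_3 = (1.425000 + 1.752500)/2 = 1.588750
  f(c_3) = f(1.588750) = 0.051698
  f(a) × f(c) < 0, new interval: [1.425000, 1.588750]
Iteration 4:
  c_4 = (1.425000 + 1.588750)/2 = 1.506875
  f(c_4) = f(1.506875) = -0.083087
  f(a) × f(c) ≥ 0, new interval: [1.506875, 1.588750]

After 4 iteration(s), the approximation is c_4 = 1.506875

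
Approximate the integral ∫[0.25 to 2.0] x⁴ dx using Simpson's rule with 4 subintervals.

f(x) = x⁴
a = 0.25, b = 2.0, n = 4
h = (b - a)/n = 0.437500

Simpson's rule: (h/3)[f(x₀) + 4f(x₁) + 2f(x₂) + ... + f(xₙ)]

x_0 = 0.2500, f(x_0) = 0.003906, coefficient = 1
x_1 = 0.6875, f(x_1) = 0.223404, coefficient = 4
x_2 = 1.1250, f(x_2) = 1.601807, coefficient = 2
x_3 = 1.5625, f(x_3) = 5.960464, coefficient = 4
x_4 = 2.0000, f(x_4) = 16.000000, coefficient = 1

I ≈ (0.437500/3) × 43.942993 = 6.408353
Exact value: 6.399805
Error: 0.008548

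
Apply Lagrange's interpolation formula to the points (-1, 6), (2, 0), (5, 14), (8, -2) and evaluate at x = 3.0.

Lagrange interpolation formula:
P(x) = Σ yᵢ × Lᵢ(x)
where Lᵢ(x) = Π_{j≠i} (x - xⱼ)/(xᵢ - xⱼ)

L_0(3.0) = (3.0 - 2)/(-1 - 2) × (3.0 - 5)/(-1 - 5) × (3.0 - 8)/(-1 - 8) = -0.061728
L_1(3.0) = (3.0 - (-1))/(2 - (-1)) × (3.0 - 5)/(2 - 5) × (3.0 - 8)/(2 - 8) = 0.740741
L_2(3.0) = (3.0 - (-1))/(5 - (-1)) × (3.0 - 2)/(5 - 2) × (3.0 - 8)/(5 - 8) = 0.370370
L_3(3.0) = (3.0 - (-1))/(8 - (-1)) × (3.0 - 2)/(8 - 2) × (3.0 - 5)/(8 - 5) = -0.049383

P(3.0) = 6×L_0(3.0) + 0×L_1(3.0) + 14×L_2(3.0) + (-2)×L_3(3.0)
P(3.0) = 4.913580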